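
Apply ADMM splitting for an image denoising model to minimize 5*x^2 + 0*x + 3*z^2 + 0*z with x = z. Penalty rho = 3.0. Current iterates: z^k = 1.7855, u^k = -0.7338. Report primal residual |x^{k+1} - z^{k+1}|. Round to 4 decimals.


ADMM iteration with rho = 3.0, z^k = 1.7855, u^k = -0.7338
Step 1: x-update.
Minimize 5*x^2 + 0*x + (3.0/2)*(x - 1.7855 - 0.7338)^2
FOC: (2*5 + 3.0)*x = 0 + 3.0*(1.7855 + 0.7338)
x^{k+1} = 0.5814
Step 2: z-update.
Minimize 3*z^2 + 0*z + (3.0/2)*(0.5814 - z - 0.7338)^2
FOC: (2*3 + 3.0)*z = 0 + 3.0*(0.5814 - 0.7338)
z^{k+1} = -0.0508
Step 3: u-update.
u^{k+1} = -0.7338 + 0.5814 + 0.0508 = -0.1016
Step 4: Primal residual = |0.5814 + 0.0508| = 0.6322


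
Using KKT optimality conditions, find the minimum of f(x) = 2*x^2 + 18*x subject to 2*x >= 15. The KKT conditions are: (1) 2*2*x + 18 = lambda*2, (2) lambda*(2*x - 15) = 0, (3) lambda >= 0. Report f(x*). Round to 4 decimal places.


Step 1: Try lambda = 0 (constraint inactive).
x_unc = -18/(2*2) = -4.5
Check: 2*-4.5 = -9.0 < 15 -- violated!
Step 2: Constraint must be active: 2*x = 15
x* = 15/2 = 7.5
lambda = (2*2*7.5 + 18)/2 = 24.0
Step 3: Compute optimal value.
f(x*) = 2*7.5^2 + 18*7.5 = 247.5


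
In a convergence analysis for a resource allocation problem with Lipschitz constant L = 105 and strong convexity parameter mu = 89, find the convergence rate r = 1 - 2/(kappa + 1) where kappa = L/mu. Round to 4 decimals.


Step 1: Compute the condition number.
kappa = L/mu = 105/89 = 1.1798
Step 2: Compute the convergence rate.
r = 1 - 2/(kappa + 1) = 1 - 2*mu/(L + mu) = (L - mu)/(L + mu) = 16/194 = 0.0825


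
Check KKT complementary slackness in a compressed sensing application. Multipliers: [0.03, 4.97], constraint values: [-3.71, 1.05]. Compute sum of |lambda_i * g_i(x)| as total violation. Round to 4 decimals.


KKT complementary slackness check:
lambda_1 * g_1 = 0.03 * -3.71 = -0.1113
lambda_2 * g_2 = 4.97 * 1.05 = 5.2185
Total violation = 0.1113 + 5.2185 = 5.3298


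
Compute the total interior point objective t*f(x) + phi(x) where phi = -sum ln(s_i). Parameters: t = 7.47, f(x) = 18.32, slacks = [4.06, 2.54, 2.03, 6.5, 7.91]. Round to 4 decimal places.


Step 1: Compute log-barrier.
ln values: [1.4012, 0.9322, 0.708, 1.8718, 2.0681]
phi = -(1.4012 + 0.9322 + 0.708 + 1.8718 + 2.0681) = -6.9813
Step 2: Compute augmented objective.
t*f(x) = 7.47*18.32 = 136.8504
Total = 136.8504 - 6.9813 = 129.8691


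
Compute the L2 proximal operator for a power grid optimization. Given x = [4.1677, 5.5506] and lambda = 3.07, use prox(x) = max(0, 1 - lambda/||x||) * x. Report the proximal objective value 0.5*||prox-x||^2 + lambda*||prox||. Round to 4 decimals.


Step 1: Compute ||x||.
||x|| = 6.9411
Step 2: Compute scaling factor.
scale = max(0, 1 - 3.07/6.9411) = 0.5577
Step 3: prox(x) = [2.3244, 3.0956]
||prox(x)|| = 3.8711
Step 4: Proximal objective.
0.5*||prox-x||^2 = 4.7125
lambda*||prox|| = 11.8843
Total = 16.5967


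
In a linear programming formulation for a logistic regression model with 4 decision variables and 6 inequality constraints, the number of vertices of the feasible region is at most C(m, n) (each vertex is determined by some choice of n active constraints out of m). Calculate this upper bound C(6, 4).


Each vertex corresponds to some choice of n active constraints out of m, so the number of vertices is at most C(m, n) = m! / (n!(m-n)!).
m = 6, n = 4
Numerator: 6 * 5 * 4 * 3
Denominator: 4! = 24
C(6, 4) = 15


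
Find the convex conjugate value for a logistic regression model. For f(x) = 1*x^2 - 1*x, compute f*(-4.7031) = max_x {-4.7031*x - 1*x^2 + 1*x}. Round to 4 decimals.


f*(y) = sup_x {y*x - a*x^2 - b*x} = sup_x {(y-b)*x - a*x^2}
FOC: (y - b) - 2a*x = 0 => x* = (y - b)/(2a)
x* = (-4.7031 + 1)/(2*1) = -1.8516
f*(-4.7031) = (y-b)^2/(4a) = (-4.7031 + 1)^2/(4*1)
= 13.7129/4 = 3.4282


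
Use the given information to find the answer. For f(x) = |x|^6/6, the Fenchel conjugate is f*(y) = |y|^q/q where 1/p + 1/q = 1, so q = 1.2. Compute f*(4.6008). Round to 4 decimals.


The conjugate exponent q satisfies 1/p + 1/q = 1.
p = 6, so q = 6/(6 - 1) = 1.2
|y|^q = 4.6008^1.2 = 6.2431
f*(4.6008) = 6.2431 / 1.2 = 5.2026


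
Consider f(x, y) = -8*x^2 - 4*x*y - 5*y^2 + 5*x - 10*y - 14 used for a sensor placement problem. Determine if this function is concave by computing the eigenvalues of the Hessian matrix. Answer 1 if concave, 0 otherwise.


The Hessian of f(x,y) = -8*x^2 - 4*x*y - 5*y^2 + 5*x - 10*y - 14 is:
H = [[-16, -4], [-4, -10]]
Trace = -16 - 10 = -26
Determinant = -16*-10 - (-4)^2 = 144
Discriminant = (-26)^2 - 4*144 = 100.0
Eigenvalues: lambda_1 = -18.0, lambda_2 = -8.0
The function is concave.

1


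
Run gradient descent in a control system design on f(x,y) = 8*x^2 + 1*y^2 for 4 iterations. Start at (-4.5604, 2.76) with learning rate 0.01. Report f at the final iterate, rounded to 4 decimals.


Gradient descent on f(x,y) = 8*x^2 + 1*y^2.
Starting point: (-4.5604, 2.76), alpha = 0.01
Step 1: grad_x = 2*8*-4.5604 = -72.9664, grad_y = 2*1*2.76 = 5.52
  x_1 = -4.5604 - 0.01*-72.9664 = -3.8307
  y_1 = 2.76 - 0.01*5.52 = 2.7048
Step 2: grad_x = 2*8*-3.8307 = -61.2918, grad_y = 2*1*2.7048 = 5.4096
  x_2 = -3.8307 - 0.01*-61.2918 = -3.2178
  y_2 = 2.7048 - 0.01*5.4096 = 2.6507
Step 3: grad_x = 2*8*-3.2178 = -51.4851, grad_y = 2*1*2.6507 = 5.3014
  x_3 = -3.2178 - 0.01*-51.4851 = -2.703
  y_3 = 2.6507 - 0.01*5.3014 = 2.5977
Step 4: grad_x = 2*8*-2.703 = -43.2475, grad_y = 2*1*2.5977 = 5.1954
  x_4 = -2.703 - 0.01*-43.2475 = -2.2705
  y_4 = 2.5977 - 0.01*5.1954 = 2.5457
f(-2.2705, 2.5457) = 8*(-2.2705)^2 + 1*2.5457^2 = 47.7219


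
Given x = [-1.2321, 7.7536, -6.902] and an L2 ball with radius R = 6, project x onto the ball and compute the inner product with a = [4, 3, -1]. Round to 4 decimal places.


Step 1: Compute ||x|| (intermediates to 6 decimals).
||x|| = sqrt((-1.2321)^2 + 7.7536^2 + (-6.902)^2) = 10.45342
Step 2: Project.
Since ||x|| > R, scale = R/||x|| = 6/10.45342 = 0.573975, proj(x) = scale * x
proj(x) = [-0.707195, 4.450373, -3.961575]
Step 3: Dot product.
a^T * proj(x) = 4*(-0.707195) + 3*4.450373 - 1*(-3.961575) = 14.4839


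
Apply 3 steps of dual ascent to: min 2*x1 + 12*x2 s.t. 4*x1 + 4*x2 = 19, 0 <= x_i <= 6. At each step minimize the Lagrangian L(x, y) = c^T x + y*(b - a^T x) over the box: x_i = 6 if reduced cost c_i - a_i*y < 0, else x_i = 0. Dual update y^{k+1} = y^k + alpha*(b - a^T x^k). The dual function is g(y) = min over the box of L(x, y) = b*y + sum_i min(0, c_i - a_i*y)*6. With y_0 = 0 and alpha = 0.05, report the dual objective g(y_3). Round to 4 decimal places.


Dual ascent for LP: min 2*x1 + 12*x2, 4*x1 + 4*x2 = 19, 0 <= x_i <= 6
Step 1: y^k = 0.0, reduced costs: (2.0, 12.0)
  x^k = (0.0, 0.0), subgradient = b - a^T x = 19.0
  y^{k+1} = 0.0 + 0.05*19.0 = 0.95
Step 2: y^k = 0.95, reduced costs: (-1.8, 8.2)
  x^k = (6.0, 0.0), subgradient = b - a^T x = -5.0
  y^{k+1} = 0.95 + 0.05*-5.0 = 0.7
Step 3: y^k = 0.7, reduced costs: (-0.8, 9.2)
  x^k = (6.0, 0.0), subgradient = b - a^T x = -5.0
  y^{k+1} = 0.7 + 0.05*-5.0 = 0.45
Dual objective at y_3 = 0.45: reduced costs (0.2, 10.2), box minimizer x = (0.0, 0.0)
g(y_3) = b*y + (c1 - a1*y)*x1 + (c2 - a2*y)*x2 = 19*0.45 + 0.2*0.0 + 10.2*0.0 = 8.55 + 0.0 + 0.0 = 8.55


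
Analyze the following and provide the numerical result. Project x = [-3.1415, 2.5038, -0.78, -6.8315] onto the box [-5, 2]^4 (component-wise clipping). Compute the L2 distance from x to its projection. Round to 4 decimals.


Project each component onto [-5, 2].
clip(-3.1415) = -3.1415, clip(2.5038) = 2.0, clip(-0.78) = -0.78, clip(-6.8315) = -5.0
Projection = [-3.1415, 2.0, -0.78, -5.0]
Squared diffs: [0.0, 0.2538, 0.0, 3.3544]
Distance = sqrt(3.6082) = 1.8995


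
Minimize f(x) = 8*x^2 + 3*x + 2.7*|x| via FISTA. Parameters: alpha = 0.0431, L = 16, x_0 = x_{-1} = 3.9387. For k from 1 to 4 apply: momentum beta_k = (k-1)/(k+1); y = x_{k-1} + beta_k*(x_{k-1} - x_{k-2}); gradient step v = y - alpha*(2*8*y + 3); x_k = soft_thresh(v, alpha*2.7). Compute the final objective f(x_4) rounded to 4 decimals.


FISTA on f(x) = 8*x^2 + 3*x + 2.7*|x|
L = 16, alpha = 0.0431
Iteration 1: beta = 0.0, y = 3.9387 + 0.0*(3.9387 - 3.9387) = 3.9387
  grad(y) = 66.0192, v = y - alpha*grad = 1.0933
  prox(v) = soft_thresh(1.0933, 0.1164) = 0.9769
Iteration 2: beta = 0.3333, y = 0.9769 + 0.3333*(0.9769 - 3.9387) = -0.0104
  grad(y) = 2.8342, v = y - alpha*grad = -0.1325
  prox(v) = soft_thresh(-0.1325, 0.1164) = -0.0161
Iteration 3: beta = 0.5, y = -0.0161 + 0.5*(-0.0161 - 0.9769) = -0.5127
  grad(y) = -5.2027, v = y - alpha*grad = -0.2884
  prox(v) = soft_thresh(-0.2884, 0.1164) = -0.1721
Iteration 4: beta = 0.6, y = -0.1721 + 0.6*(-0.1721 + 0.0161) = -0.2656
  grad(y) = -1.2498, v = y - alpha*grad = -0.2117
  prox(v) = soft_thresh(-0.2117, 0.1164) = -0.0954
f(x_4) = 8*(-0.0954)^2 + 3*(-0.0954) + 2.7*|-0.0954| = 0.0442


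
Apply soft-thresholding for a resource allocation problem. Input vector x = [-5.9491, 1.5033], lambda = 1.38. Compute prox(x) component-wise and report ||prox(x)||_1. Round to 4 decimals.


Soft-thresholding with lambda = 1.38:
prox(-5.9491) = sign(-5.9491)*max(|-5.9491| - 1.38, 0) = -4.5691
prox(1.5033) = sign(1.5033)*max(|1.5033| - 1.38, 0) = 0.1233
prox(x) = [-4.5691, 0.1233]
||prox(x)||_1 = 4.5691 + 0.1233 = 4.6924


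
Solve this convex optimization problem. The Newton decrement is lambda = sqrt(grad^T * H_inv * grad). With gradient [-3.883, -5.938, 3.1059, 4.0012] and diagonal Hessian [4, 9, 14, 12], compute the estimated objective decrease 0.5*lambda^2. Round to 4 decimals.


Step 1: H is diagonal, so H^(-1) * g = [-0.9708, -0.6598, 0.2219, 0.3334].
Step 2: g^T H^(-1) g = sum_i g_i^2 / H_ii
  = (-3.883)^2/4 + (-5.938)^2/9 + (3.1059)^2/14 + (4.0012)^2/12
  = 3.7694 + 3.9178 + 0.689 + 1.3341 = 9.7104
Step 3: Objective decrease = 0.5 * g^T H^(-1) g = 4.8552


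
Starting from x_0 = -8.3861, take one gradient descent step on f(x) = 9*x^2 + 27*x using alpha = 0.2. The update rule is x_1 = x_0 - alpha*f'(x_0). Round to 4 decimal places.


We compute the gradient at x_0 and apply the update.
f'(x) = 18*x + 27
f'(-8.3861) = 18*-8.3861 + 27 = -123.9498
x_1 = -8.3861 - 0.2*-123.9498 = 16.4039


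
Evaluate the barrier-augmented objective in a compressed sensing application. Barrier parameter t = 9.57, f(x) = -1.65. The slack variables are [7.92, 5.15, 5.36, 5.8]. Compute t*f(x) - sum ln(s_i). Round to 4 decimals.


Step 1: Compute log-barrier.
ln values: [2.0694, 1.639, 1.679, 1.7579]
phi = -(2.0694 + 1.639 + 1.679 + 1.7579) = -7.1452
Step 2: Compute augmented objective.
t*f(x) = 9.57*-1.65 = -15.7905
Total = -15.7905 - 7.1452 = -22.9357


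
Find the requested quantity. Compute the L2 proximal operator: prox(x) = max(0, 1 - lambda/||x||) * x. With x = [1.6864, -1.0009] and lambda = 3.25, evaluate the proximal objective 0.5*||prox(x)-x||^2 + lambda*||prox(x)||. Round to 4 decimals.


Step 1: Compute ||x||.
||x|| = 1.9611
Step 2: Compute scaling factor.
scale = max(0, 1 - 3.25/1.9611) = 0.0
Step 3: prox(x) = [0.0, -0.0]
||prox(x)|| = 0.0
Step 4: Proximal objective.
0.5*||prox-x||^2 = 1.9229
lambda*||prox|| = 0.0
Total = 1.9229


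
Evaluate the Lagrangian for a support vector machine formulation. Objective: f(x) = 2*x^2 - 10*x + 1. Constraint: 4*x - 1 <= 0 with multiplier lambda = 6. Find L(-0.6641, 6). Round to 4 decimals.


Step 1: Evaluate f(x).
f(-0.6641) = 2*(-0.6641)^2 - 10*(-0.6641) + 1 = 8.5231
Step 2: Evaluate g(x).
g(-0.6641) = 4*-0.6641 - 1 = -3.6564
Step 3: Compute Lagrangian.
L = 8.5231 + 6*-3.6564 = -13.4153


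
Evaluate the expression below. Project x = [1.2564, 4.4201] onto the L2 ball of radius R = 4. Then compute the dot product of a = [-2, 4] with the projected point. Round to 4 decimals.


Step 1: Compute ||x|| (intermediates to 6 decimals).
||x|| = sqrt(1.2564^2 + 4.4201^2) = 4.595196
Step 2: Project.
Since ||x|| > R, scale = R/||x|| = 4/4.595196 = 0.870474, proj(x) = scale * x
proj(x) = [1.093664, 3.847582]
Step 3: Dot product.
a^T * proj(x) = -2*1.093664 + 4*3.847582 = 13.203


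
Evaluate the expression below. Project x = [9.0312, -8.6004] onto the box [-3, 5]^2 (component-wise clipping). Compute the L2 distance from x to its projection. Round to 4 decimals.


Project each component onto [-3, 5].
clip(9.0312) = 5.0, clip(-8.6004) = -3.0
Projection = [5.0, -3.0]
Squared diffs: [16.2506, 31.3645]
Distance = sqrt(47.6151) = 6.9004


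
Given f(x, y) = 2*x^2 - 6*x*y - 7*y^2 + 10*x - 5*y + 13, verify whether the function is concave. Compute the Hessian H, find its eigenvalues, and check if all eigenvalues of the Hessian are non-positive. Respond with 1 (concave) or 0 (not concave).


The Hessian of f(x,y) = 2*x^2 - 6*x*y - 7*y^2 + 10*x - 5*y + 13 is:
H = [[4, -6], [-6, -14]]
Trace = 4 - 14 = -10
Determinant = 4*-14 - (-6)^2 = -92
Discriminant = (-10)^2 - 4*-92 = 468.0
Eigenvalues: lambda_1 = -15.8167, lambda_2 = 5.8167
The function is not concave.

0


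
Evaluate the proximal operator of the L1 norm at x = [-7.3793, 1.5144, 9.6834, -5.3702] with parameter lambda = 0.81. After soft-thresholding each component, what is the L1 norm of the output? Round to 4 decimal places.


Soft-thresholding with lambda = 0.81:
prox(-7.3793) = sign(-7.3793)*max(|-7.3793| - 0.81, 0) = -6.5693
prox(1.5144) = sign(1.5144)*max(|1.5144| - 0.81, 0) = 0.7044
prox(9.6834) = sign(9.6834)*max(|9.6834| - 0.81, 0) = 8.8734
prox(-5.3702) = sign(-5.3702)*max(|-5.3702| - 0.81, 0) = -4.5602
prox(x) = [-6.5693, 0.7044, 8.8734, -4.5602]
||prox(x)||_1 = 6.5693 + 0.7044 + 8.8734 + 4.5602 = 20.7073


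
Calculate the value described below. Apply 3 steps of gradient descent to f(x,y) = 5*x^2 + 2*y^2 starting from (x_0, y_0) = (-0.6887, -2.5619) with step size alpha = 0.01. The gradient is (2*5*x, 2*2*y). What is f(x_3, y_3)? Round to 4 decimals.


Gradient descent on f(x,y) = 5*x^2 + 2*y^2.
Starting point: (-0.6887, -2.5619), alpha = 0.01
Step 1: grad_x = 2*5*-0.6887 = -6.887, grad_y = 2*2*-2.5619 = -10.2476
  x_1 = -0.6887 - 0.01*-6.887 = -0.6198
  y_1 = -2.5619 - 0.01*-10.2476 = -2.4594
Step 2: grad_x = 2*5*-0.6198 = -6.1983, grad_y = 2*2*-2.4594 = -9.8377
  x_2 = -0.6198 - 0.01*-6.1983 = -0.5578
  y_2 = -2.4594 - 0.01*-9.8377 = -2.361
Step 3: grad_x = 2*5*-0.5578 = -5.5785, grad_y = 2*2*-2.361 = -9.4442
  x_3 = -0.5578 - 0.01*-5.5785 = -0.5021
  y_3 = -2.361 - 0.01*-9.4442 = -2.2666
f(-0.5021, -2.2666) = 5*(-0.5021)^2 + 2*(-2.2666)^2 = 11.5353


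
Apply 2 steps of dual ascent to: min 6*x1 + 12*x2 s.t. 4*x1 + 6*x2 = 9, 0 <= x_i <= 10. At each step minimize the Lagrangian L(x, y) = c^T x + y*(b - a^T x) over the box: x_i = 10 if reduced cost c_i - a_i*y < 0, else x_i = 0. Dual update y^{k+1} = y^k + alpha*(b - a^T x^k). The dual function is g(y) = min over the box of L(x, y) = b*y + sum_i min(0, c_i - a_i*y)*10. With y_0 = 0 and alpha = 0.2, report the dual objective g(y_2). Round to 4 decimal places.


Dual ascent for LP: min 6*x1 + 12*x2, 4*x1 + 6*x2 = 9, 0 <= x_i <= 10
Step 1: y^k = 0.0, reduced costs: (6.0, 12.0)
  x^k = (0.0, 0.0), subgradient = b - a^T x = 9.0
  y^{k+1} = 0.0 + 0.2*9.0 = 1.8
Step 2: y^k = 1.8, reduced costs: (-1.2, 1.2)
  x^k = (10.0, 0.0), subgradient = b - a^T x = -31.0
  y^{k+1} = 1.8 + 0.2*-31.0 = -4.4
Dual objective at y_2 = -4.4: reduced costs (23.6, 38.4), box minimizer x = (0.0, 0.0)
g(y_2) = b*y + (c1 - a1*y)*x1 + (c2 - a2*y)*x2 = 9*(-4.4) + 23.6*0.0 + 38.4*0.0 = -39.6 + 0.0 + 0.0 = -39.6


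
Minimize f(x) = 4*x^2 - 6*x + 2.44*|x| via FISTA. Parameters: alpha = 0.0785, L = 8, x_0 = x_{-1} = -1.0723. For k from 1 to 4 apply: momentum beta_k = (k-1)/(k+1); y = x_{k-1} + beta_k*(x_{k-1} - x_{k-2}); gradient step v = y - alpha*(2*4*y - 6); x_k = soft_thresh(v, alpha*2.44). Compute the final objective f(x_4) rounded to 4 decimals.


FISTA on f(x) = 4*x^2 - 6*x + 2.44*|x|
L = 8, alpha = 0.0785
Iteration 1: beta = 0.0, y = -1.0723 + 0.0*(-1.0723 + 1.0723) = -1.0723
  grad(y) = -14.5784, v = y - alpha*grad = 0.0721
  prox(v) = soft_thresh(0.0721, 0.1915) = 0.0
Iteration 2: beta = 0.3333, y = 0.0 + 0.3333*(0.0 + 1.0723) = 0.3574
  grad(y) = -3.1405, v = y - alpha*grad = 0.604
  prox(v) = soft_thresh(0.604, 0.1915) = 0.4124
Iteration 3: beta = 0.5, y = 0.4124 + 0.5*(0.4124 - 0.0) = 0.6186
  grad(y) = -1.0509, v = y - alpha*grad = 0.7011
  prox(v) = soft_thresh(0.7011, 0.1915) = 0.5096
Iteration 4: beta = 0.6, y = 0.5096 + 0.6*(0.5096 - 0.4124) = 0.5679
  grad(y) = -1.4568, v = y - alpha*grad = 0.6823
  prox(v) = soft_thresh(0.6823, 0.1915) = 0.4907
f(x_4) = 4*0.4907^2 - 6*0.4907 + 2.44*|0.4907| = -0.7837


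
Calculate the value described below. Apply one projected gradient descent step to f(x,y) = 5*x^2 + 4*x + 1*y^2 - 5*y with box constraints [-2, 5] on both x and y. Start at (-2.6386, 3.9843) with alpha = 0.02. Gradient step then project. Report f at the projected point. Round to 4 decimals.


Step 1: Compute gradient at (-2.6386, 3.9843).
grad_x = 2*5*-2.6386 + 4 = -22.386
grad_y = 2*1*3.9843 - 5 = 2.9686
Step 2: Gradient step.
x_raw = -2.6386 - 0.02*-22.386 = -2.1909
y_raw = 3.9843 - 0.02*2.9686 = 3.9249
Step 3: Project onto [-2, 5].
x_proj = clip(-2.1909) = -2.0
y_proj = clip(3.9249) = 3.9249
Step 4: Evaluate f.
f(-2.0, 3.9249) = 7.7804


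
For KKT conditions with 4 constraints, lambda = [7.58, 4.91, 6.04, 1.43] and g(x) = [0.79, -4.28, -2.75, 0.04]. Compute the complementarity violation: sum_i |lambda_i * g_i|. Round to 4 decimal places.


KKT complementary slackness check:
lambda_1 * g_1 = 7.58 * 0.79 = 5.9882
lambda_2 * g_2 = 4.91 * -4.28 = -21.0148
lambda_3 * g_3 = 6.04 * -2.75 = -16.61
lambda_4 * g_4 = 1.43 * 0.04 = 0.0572
Total violation = 5.9882 + 21.0148 + 16.61 + 0.0572 = 43.6702


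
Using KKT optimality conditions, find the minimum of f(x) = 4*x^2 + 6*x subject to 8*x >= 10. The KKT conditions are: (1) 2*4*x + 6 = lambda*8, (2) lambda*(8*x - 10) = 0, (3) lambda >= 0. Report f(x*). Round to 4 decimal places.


Step 1: Try lambda = 0 (constraint inactive).
x_unc = -6/(2*4) = -0.75
Check: 8*-0.75 = -6.0 < 10 -- violated!
Step 2: Constraint must be active: 8*x = 10
x* = 10/8 = 1.25
lambda = (2*4*1.25 + 6)/8 = 2.0
Step 3: Compute optimal value.
f(x*) = 4*1.25^2 + 6*1.25 = 13.75


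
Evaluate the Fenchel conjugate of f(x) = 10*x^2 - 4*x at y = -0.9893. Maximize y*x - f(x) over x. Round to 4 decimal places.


f*(y) = sup_x {y*x - a*x^2 - b*x} = sup_x {(y-b)*x - a*x^2}
FOC: (y - b) - 2a*x = 0 => x* = (y - b)/(2a)
x* = (-0.9893 + 4)/(2*10) = 0.1505
f*(-0.9893) = (y-b)^2/(4a) = (-0.9893 + 4)^2/(4*10)
= 9.0643/40 = 0.2266


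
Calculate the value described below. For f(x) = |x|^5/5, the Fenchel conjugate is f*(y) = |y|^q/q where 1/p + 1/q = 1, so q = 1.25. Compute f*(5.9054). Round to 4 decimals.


The conjugate exponent q satisfies 1/p + 1/q = 1.
p = 5, so q = 5/(5 - 1) = 1.25
|y|^q = 5.9054^1.25 = 9.2058
f*(5.9054) = 9.2058 / 1.25 = 7.3646


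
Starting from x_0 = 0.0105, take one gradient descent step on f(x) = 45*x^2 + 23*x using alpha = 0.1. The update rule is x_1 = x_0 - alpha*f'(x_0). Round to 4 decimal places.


We compute the gradient at x_0 and apply the update.
f'(x) = 90*x + 23
f'(0.0105) = 90*0.0105 + 23 = 23.945
x_1 = 0.0105 - 0.1*23.945 = -2.384


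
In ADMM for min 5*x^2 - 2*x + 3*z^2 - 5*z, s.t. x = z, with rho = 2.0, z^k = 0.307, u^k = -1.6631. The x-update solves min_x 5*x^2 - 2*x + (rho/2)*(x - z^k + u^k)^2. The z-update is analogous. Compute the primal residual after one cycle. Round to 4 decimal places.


ADMM iteration with rho = 2.0, z^k = 0.307, u^k = -1.6631
Step 1: x-update.
Minimize 5*x^2 - 2*x + (2.0/2)*(x - 0.307 - 1.6631)^2
FOC: (2*5 + 2.0)*x = 2 + 2.0*(0.307 + 1.6631)
x^{k+1} = 0.495
Step 2: z-update.
Minimize 3*z^2 - 5*z + (2.0/2)*(0.495 - z - 1.6631)^2
FOC: (2*3 + 2.0)*z = 5 + 2.0*(0.495 - 1.6631)
z^{k+1} = 0.333
Step 3: u-update.
u^{k+1} = -1.6631 + 0.495 - 0.333 = -1.5011
Step 4: Primal residual = |0.495 - 0.333| = 0.162


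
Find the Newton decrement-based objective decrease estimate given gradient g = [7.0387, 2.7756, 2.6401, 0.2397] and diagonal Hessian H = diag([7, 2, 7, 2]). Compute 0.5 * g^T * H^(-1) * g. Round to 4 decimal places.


Step 1: H is diagonal, so H^(-1) * g = [1.0055, 1.3878, 0.3772, 0.1199].
Step 2: g^T H^(-1) g = sum_i g_i^2 / H_ii
  = (7.0387)^2/7 + (2.7756)^2/2 + (2.6401)^2/7 + (0.2397)^2/2
  = 7.0776 + 3.852 + 0.9957 + 0.0287 = 11.9541
Step 3: Objective decrease = 0.5 * g^T H^(-1) g = 5.977


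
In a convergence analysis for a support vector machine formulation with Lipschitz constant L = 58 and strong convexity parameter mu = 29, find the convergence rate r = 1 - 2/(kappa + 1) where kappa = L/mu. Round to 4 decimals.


Step 1: Compute the condition number.
kappa = L/mu = 58/29 = 2.0
Step 2: Compute the convergence rate.
r = 1 - 2/(kappa + 1) = 1 - 2*mu/(L + mu) = (L - mu)/(L + mu) = 29/87 = 0.3333


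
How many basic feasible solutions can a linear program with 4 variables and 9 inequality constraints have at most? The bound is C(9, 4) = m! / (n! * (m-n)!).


Each vertex corresponds to some choice of n active constraints out of m, so the number of vertices is at most C(m, n) = m! / (n!(m-n)!).
m = 9, n = 4
Numerator: 9 * 8 * 7 * 6
Denominator: 4! = 24
C(9, 4) = 126


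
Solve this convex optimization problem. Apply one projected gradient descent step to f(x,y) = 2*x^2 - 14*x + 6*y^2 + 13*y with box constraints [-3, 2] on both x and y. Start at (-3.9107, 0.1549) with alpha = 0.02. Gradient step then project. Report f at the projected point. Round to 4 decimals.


Step 1: Compute gradient at (-3.9107, 0.1549).
grad_x = 2*2*-3.9107 - 14 = -29.6428
grad_y = 2*6*0.1549 + 13 = 14.8588
Step 2: Gradient step.
x_raw = -3.9107 - 0.02*-29.6428 = -3.3178
y_raw = 0.1549 - 0.02*14.8588 = -0.1423
Step 3: Project onto [-3, 2].
x_proj = clip(-3.3178) = -3.0
y_proj = clip(-0.1423) = -0.1423
Step 4: Evaluate f.
f(-3.0, -0.1423) = 58.2719


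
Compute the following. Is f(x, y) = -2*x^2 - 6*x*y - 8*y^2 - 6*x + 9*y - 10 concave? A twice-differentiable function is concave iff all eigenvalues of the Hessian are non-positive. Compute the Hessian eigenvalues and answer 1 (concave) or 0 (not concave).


The Hessian of f(x,y) = -2*x^2 - 6*x*y - 8*y^2 - 6*x + 9*y - 10 is:
H = [[-4, -6], [-6, -16]]
Trace = -4 - 16 = -20
Determinant = -4*-16 - (-6)^2 = 28
Discriminant = (-20)^2 - 4*28 = 288.0
Eigenvalues: lambda_1 = -18.4853, lambda_2 = -1.5147
The function is concave.

1


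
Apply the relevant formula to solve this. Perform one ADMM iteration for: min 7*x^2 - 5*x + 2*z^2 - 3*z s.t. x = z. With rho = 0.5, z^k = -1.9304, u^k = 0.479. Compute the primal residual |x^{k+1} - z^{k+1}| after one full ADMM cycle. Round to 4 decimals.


ADMM iteration with rho = 0.5, z^k = -1.9304, u^k = 0.479
Step 1: x-update.
Minimize 7*x^2 - 5*x + (0.5/2)*(x + 1.9304 + 0.479)^2
FOC: (2*7 + 0.5)*x = 5 + 0.5*(-1.9304 - 0.479)
x^{k+1} = 0.2617
Step 2: z-update.
Minimize 2*z^2 - 3*z + (0.5/2)*(0.2617 - z + 0.479)^2
FOC: (2*2 + 0.5)*z = 3 + 0.5*(0.2617 + 0.479)
z^{k+1} = 0.749
Step 3: u-update.
u^{k+1} = 0.479 + 0.2617 - 0.749 = -0.0082
Step 4: Primal residual = |0.2617 - 0.749| = 0.4872


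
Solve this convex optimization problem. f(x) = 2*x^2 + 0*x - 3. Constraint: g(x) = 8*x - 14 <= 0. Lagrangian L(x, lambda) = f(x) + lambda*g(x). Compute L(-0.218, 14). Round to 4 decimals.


Step 1: Evaluate f(x).
f(-0.218) = 2*(-0.218)^2 + 0*(-0.218) - 3 = -2.905
Step 2: Evaluate g(x).
g(-0.218) = 8*-0.218 - 14 = -15.744
Step 3: Compute Lagrangian.
L = -2.905 + 14*-15.744 = -223.321


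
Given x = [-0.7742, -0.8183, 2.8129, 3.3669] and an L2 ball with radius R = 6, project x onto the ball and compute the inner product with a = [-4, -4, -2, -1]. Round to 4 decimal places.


Step 1: Compute ||x|| (intermediates to 6 decimals).
||x|| = sqrt((-0.7742)^2 + (-0.8183)^2 + 2.8129^2 + 3.3669^2) = 4.529616
Step 2: Project.
Since ||x|| <= R, proj = x (no scaling needed).
proj(x) = [-0.7742, -0.8183, 2.8129, 3.3669]
Step 3: Dot product.
a^T * proj(x) = -4*(-0.7742) - 4*(-0.8183) - 2*2.8129 - 1*3.3669 = -2.6227


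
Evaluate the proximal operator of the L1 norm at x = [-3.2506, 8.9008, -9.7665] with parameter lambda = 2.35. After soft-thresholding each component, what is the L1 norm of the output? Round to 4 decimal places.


Soft-thresholding with lambda = 2.35:
prox(-3.2506) = sign(-3.2506)*max(|-3.2506| - 2.35, 0) = -0.9006
prox(8.9008) = sign(8.9008)*max(|8.9008| - 2.35, 0) = 6.5508
prox(-9.7665) = sign(-9.7665)*max(|-9.7665| - 2.35, 0) = -7.4165
prox(x) = [-0.9006, 6.5508, -7.4165]
||prox(x)||_1 = 0.9006 + 6.5508 + 7.4165 = 14.8679


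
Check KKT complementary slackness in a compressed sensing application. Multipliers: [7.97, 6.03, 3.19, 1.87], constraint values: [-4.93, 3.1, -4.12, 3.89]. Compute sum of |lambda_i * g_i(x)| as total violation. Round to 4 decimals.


KKT complementary slackness check:
lambda_1 * g_1 = 7.97 * -4.93 = -39.2921
lambda_2 * g_2 = 6.03 * 3.1 = 18.693
lambda_3 * g_3 = 3.19 * -4.12 = -13.1428
lambda_4 * g_4 = 1.87 * 3.89 = 7.2743
Total violation = 39.2921 + 18.693 + 13.1428 + 7.2743 = 78.4022


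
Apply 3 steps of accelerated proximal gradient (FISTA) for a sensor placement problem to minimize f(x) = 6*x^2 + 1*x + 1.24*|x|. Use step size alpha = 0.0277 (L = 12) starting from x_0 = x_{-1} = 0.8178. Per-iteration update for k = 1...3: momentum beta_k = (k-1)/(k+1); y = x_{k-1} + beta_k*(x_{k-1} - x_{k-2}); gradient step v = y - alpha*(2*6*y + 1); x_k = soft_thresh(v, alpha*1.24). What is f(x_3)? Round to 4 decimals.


FISTA on f(x) = 6*x^2 + 1*x + 1.24*|x|
L = 12, alpha = 0.0277
Iteration 1: beta = 0.0, y = 0.8178 + 0.0*(0.8178 - 0.8178) = 0.8178
  grad(y) = 10.8136, v = y - alpha*grad = 0.5183
  prox(v) = soft_thresh(0.5183, 0.0343) = 0.4839
Iteration 2: beta = 0.3333, y = 0.4839 + 0.3333*(0.4839 - 0.8178) = 0.3726
  grad(y) = 5.4714, v = y - alpha*grad = 0.2211
  prox(v) = soft_thresh(0.2211, 0.0343) = 0.1867
Iteration 3: beta = 0.5, y = 0.1867 + 0.5*(0.1867 - 0.4839) = 0.0381
  grad(y) = 1.4573, v = y - alpha*grad = -0.0023
  prox(v) = soft_thresh(-0.0023, 0.0343) = 0.0
f(x_3) = 6*0.0^2 + 1*0.0 + 1.24*|0.0| = 0.0


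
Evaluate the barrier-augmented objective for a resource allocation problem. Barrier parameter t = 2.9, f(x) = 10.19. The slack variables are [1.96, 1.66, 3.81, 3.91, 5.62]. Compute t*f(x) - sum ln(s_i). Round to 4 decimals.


Step 1: Compute log-barrier.
ln values: [0.6729, 0.5068, 1.3376, 1.3635, 1.7263]
phi = -(0.6729 + 0.5068 + 1.3376 + 1.3635 + 1.7263) = -5.6073
Step 2: Compute augmented objective.
t*f(x) = 2.9*10.19 = 29.551
Total = 29.551 - 5.6073 = 23.9437


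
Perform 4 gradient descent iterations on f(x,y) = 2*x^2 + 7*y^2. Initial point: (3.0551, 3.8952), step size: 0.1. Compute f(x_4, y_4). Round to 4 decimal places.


Gradient descent on f(x,y) = 2*x^2 + 7*y^2.
Starting point: (3.0551, 3.8952), alpha = 0.1
Step 1: grad_x = 2*2*3.0551 = 12.2204, grad_y = 2*7*3.8952 = 54.5328
  x_1 = 3.0551 - 0.1*12.2204 = 1.8331
  y_1 = 3.8952 - 0.1*54.5328 = -1.5581
Step 2: grad_x = 2*2*1.8331 = 7.3322, grad_y = 2*7*-1.5581 = -21.8131
  x_2 = 1.8331 - 0.1*7.3322 = 1.0998
  y_2 = -1.5581 - 0.1*-21.8131 = 0.6232
Step 3: grad_x = 2*2*1.0998 = 4.3993, grad_y = 2*7*0.6232 = 8.7252
  x_3 = 1.0998 - 0.1*4.3993 = 0.6599
  y_3 = 0.6232 - 0.1*8.7252 = -0.2493
Step 4: grad_x = 2*2*0.6599 = 2.6396, grad_y = 2*7*-0.2493 = -3.4901
  x_4 = 0.6599 - 0.1*2.6396 = 0.3959
  y_4 = -0.2493 - 0.1*-3.4901 = 0.0997
f(0.3959, 0.0997) = 2*0.3959^2 + 7*0.0997^2 = 0.3831


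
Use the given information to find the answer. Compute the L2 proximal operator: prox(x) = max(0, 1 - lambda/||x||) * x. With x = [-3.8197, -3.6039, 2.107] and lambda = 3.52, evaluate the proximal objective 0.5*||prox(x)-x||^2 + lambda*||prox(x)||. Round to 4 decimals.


Step 1: Compute ||x||.
||x|| = 5.6584
Step 2: Compute scaling factor.
scale = max(0, 1 - 3.52/5.6584) = 0.3779
Step 3: prox(x) = [-1.4435, -1.362, 0.7963]
||prox(x)|| = 2.1384
Step 4: Proximal objective.
0.5*||prox-x||^2 = 6.1952
lambda*||prox|| = 7.5272
Total = 13.7224


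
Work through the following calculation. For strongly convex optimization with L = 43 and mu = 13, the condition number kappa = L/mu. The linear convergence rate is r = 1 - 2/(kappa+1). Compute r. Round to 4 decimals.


Step 1: Compute the condition number.
kappa = L/mu = 43/13 = 3.3077
Step 2: Compute the convergence rate.
r = 1 - 2/(kappa + 1) = 1 - 2*mu/(L + mu) = (L - mu)/(L + mu) = 30/56 = 0.5357


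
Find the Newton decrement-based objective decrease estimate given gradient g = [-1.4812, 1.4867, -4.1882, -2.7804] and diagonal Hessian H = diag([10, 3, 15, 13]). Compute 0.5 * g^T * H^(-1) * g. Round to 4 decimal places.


Step 1: H is diagonal, so H^(-1) * g = [-0.1481, 0.4956, -0.2792, -0.2139].
Step 2: g^T H^(-1) g = sum_i g_i^2 / H_ii
  = (-1.4812)^2/10 + (1.4867)^2/3 + (-4.1882)^2/15 + (-2.7804)^2/13
  = 0.2194 + 0.7368 + 1.1694 + 0.5947 = 2.7202
Step 3: Objective decrease = 0.5 * g^T H^(-1) g = 1.3601


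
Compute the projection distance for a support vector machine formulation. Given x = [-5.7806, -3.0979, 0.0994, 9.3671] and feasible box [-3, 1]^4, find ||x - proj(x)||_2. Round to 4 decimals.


Project each component onto [-3, 1].
clip(-5.7806) = -3.0, clip(-3.0979) = -3.0, clip(0.0994) = 0.0994, clip(9.3671) = 1.0
Projection = [-3.0, -3.0, 0.0994, 1.0]
Squared diffs: [7.7317, 0.0096, 0.0, 70.0084]
Distance = sqrt(77.7497) = 8.8176


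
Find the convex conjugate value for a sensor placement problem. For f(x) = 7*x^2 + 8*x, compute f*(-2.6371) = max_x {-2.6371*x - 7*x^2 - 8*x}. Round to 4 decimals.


f*(y) = sup_x {y*x - a*x^2 - b*x} = sup_x {(y-b)*x - a*x^2}
FOC: (y - b) - 2a*x = 0 => x* = (y - b)/(2a)
x* = (-2.6371 - 8)/(2*7) = -0.7598
f*(-2.6371) = (y-b)^2/(4a) = (-2.6371 - 8)^2/(4*7)
= 113.1479/28 = 4.041


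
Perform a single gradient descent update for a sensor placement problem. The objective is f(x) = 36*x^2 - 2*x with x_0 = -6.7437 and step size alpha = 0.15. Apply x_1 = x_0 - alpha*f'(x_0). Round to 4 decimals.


We compute the gradient at x_0 and apply the update.
f'(x) = 72*x - 2
f'(-6.7437) = 72*-6.7437 - 2 = -487.5464
x_1 = -6.7437 - 0.15*-487.5464 = 66.3883


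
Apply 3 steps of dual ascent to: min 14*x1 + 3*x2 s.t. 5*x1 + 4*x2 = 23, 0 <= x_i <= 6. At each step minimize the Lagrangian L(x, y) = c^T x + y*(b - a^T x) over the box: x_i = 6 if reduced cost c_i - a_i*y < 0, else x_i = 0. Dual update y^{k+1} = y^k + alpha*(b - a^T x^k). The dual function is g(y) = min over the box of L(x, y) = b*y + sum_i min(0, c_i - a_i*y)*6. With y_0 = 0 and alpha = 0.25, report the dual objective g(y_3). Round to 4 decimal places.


Dual ascent for LP: min 14*x1 + 3*x2, 5*x1 + 4*x2 = 23, 0 <= x_i <= 6
Step 1: y^k = 0.0, reduced costs: (14.0, 3.0)
  x^k = (0.0, 0.0), subgradient = b - a^T x = 23.0
  y^{k+1} = 0.0 + 0.25*23.0 = 5.75
Step 2: y^k = 5.75, reduced costs: (-14.75, -20.0)
  x^k = (6.0, 6.0), subgradient = b - a^T x = -31.0
  y^{k+1} = 5.75 + 0.25*-31.0 = -2.0
Step 3: y^k = -2.0, reduced costs: (24.0, 11.0)
  x^k = (0.0, 0.0), subgradient = b - a^T x = 23.0
  y^{k+1} = -2.0 + 0.25*23.0 = 3.75
Dual objective at y_3 = 3.75: reduced costs (-4.75, -12.0), box minimizer x = (6.0, 6.0)
g(y_3) = b*y + (c1 - a1*y)*x1 + (c2 - a2*y)*x2 = 23*3.75 + (-4.75)*6.0 + (-12.0)*6.0 = 86.25 - 28.5 - 72.0 = -14.25


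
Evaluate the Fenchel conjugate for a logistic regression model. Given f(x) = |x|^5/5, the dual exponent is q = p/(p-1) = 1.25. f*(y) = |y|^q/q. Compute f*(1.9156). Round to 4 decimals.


The conjugate exponent q satisfies 1/p + 1/q = 1.
p = 5, so q = 5/(5 - 1) = 1.25
|y|^q = 1.9156^1.25 = 2.2536
f*(1.9156) = 2.2536 / 1.25 = 1.8029


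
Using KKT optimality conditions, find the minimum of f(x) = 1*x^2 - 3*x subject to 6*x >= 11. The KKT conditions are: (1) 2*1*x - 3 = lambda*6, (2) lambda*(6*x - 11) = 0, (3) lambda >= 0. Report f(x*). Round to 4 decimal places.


Step 1: Try lambda = 0 (constraint inactive).
x_unc = 3/(2*1) = 1.5
Check: 6*1.5 = 9.0 < 11 -- violated!
Step 2: Constraint must be active: 6*x = 11
x* = 11/6 = 1.8333 (rounded; the exact value 11/6 is used below)
lambda = (2*1*(11/6) - 3)/6 = 0.1111
Step 3: Compute optimal value.
f(x*) = 1*(11/6)^2 - 3*(11/6) = -2.1389


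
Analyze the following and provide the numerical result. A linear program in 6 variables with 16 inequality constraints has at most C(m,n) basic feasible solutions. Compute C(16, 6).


Each vertex corresponds to some choice of n active constraints out of m, so the number of vertices is at most C(m, n) = m! / (n!(m-n)!).
m = 16, n = 6
Numerator: 16 * 15 * 14 * 13 * 12 * 11
Denominator: 6! = 720
C(16, 6) = 8008


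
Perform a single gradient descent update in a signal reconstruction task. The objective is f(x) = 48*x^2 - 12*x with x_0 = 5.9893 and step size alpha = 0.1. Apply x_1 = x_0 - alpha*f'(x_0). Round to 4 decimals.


We compute the gradient at x_0 and apply the update.
f'(x) = 96*x - 12
f'(5.9893) = 96*5.9893 - 12 = 562.9728
x_1 = 5.9893 - 0.1*562.9728 = -50.308


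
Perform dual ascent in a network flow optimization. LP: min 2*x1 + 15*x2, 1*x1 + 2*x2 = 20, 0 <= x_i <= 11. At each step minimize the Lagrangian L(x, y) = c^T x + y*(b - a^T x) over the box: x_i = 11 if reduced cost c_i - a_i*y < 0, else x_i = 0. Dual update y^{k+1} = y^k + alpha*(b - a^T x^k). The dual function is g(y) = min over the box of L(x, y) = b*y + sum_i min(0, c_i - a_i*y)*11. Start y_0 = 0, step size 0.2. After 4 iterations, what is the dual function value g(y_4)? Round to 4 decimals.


Dual ascent for LP: min 2*x1 + 15*x2, 1*x1 + 2*x2 = 20, 0 <= x_i <= 11
Step 1: y^k = 0.0, reduced costs: (2.0, 15.0)
  x^k = (0.0, 0.0), subgradient = b - a^T x = 20.0
  y^{k+1} = 0.0 + 0.2*20.0 = 4.0
Step 2: y^k = 4.0, reduced costs: (-2.0, 7.0)
  x^k = (11.0, 0.0), subgradient = b - a^T x = 9.0
  y^{k+1} = 4.0 + 0.2*9.0 = 5.8
Step 3: y^k = 5.8, reduced costs: (-3.8, 3.4)
  x^k = (11.0, 0.0), subgradient = b - a^T x = 9.0
  y^{k+1} = 5.8 + 0.2*9.0 = 7.6
Step 4: y^k = 7.6, reduced costs: (-5.6, -0.2)
  x^k = (11.0, 11.0), subgradient = b - a^T x = -13.0
  y^{k+1} = 7.6 + 0.2*-13.0 = 5.0
Dual objective at y_4 = 5.0: reduced costs (-3.0, 5.0), box minimizer x = (11.0, 0.0)
g(y_4) = b*y + (c1 - a1*y)*x1 + (c2 - a2*y)*x2 = 20*5.0 + (-3.0)*11.0 + 5.0*0.0 = 100.0 - 33.0 + 0.0 = 67.0


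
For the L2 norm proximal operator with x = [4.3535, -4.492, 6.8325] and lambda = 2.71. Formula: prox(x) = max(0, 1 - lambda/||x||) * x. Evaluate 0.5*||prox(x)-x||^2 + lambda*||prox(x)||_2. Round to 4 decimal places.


Step 1: Compute ||x||.
||x|| = 9.2636
Step 2: Compute scaling factor.
scale = max(0, 1 - 2.71/9.2636) = 0.7075
Step 3: prox(x) = [3.0799, -3.1779, 4.8337]
||prox(x)|| = 6.5536
Step 4: Proximal objective.
0.5*||prox-x||^2 = 3.6721
lambda*||prox|| = 17.7603
Total = 21.4323


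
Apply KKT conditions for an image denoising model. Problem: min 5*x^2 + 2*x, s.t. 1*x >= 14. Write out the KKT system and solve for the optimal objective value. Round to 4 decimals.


Step 1: Try lambda = 0 (constraint inactive).
x_unc = -2/(2*5) = -0.2
Check: 1*-0.2 = -0.2 < 14 -- violated!
Step 2: Constraint must be active: 1*x = 14
x* = 14/1 = 14.0
lambda = (2*5*14.0 + 2)/1 = 142.0
Step 3: Compute optimal value.
f(x*) = 5*14.0^2 + 2*14.0 = 1008.0


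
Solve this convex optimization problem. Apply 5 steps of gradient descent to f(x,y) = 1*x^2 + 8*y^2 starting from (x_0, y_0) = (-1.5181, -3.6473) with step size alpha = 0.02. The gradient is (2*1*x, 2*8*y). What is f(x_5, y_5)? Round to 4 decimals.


Gradient descent on f(x,y) = 1*x^2 + 8*y^2.
Starting point: (-1.5181, -3.6473), alpha = 0.02
Step 1: grad_x = 2*1*-1.5181 = -3.0362, grad_y = 2*8*-3.6473 = -58.3568
  x_1 = -1.5181 - 0.02*-3.0362 = -1.4574
  y_1 = -3.6473 - 0.02*-58.3568 = -2.4802
Step 2: grad_x = 2*1*-1.4574 = -2.9148, grad_y = 2*8*-2.4802 = -39.6826
  x_2 = -1.4574 - 0.02*-2.9148 = -1.3991
  y_2 = -2.4802 - 0.02*-39.6826 = -1.6865
Step 3: grad_x = 2*1*-1.3991 = -2.7982, grad_y = 2*8*-1.6865 = -26.9842
  x_3 = -1.3991 - 0.02*-2.7982 = -1.3431
  y_3 = -1.6865 - 0.02*-26.9842 = -1.1468
Step 4: grad_x = 2*1*-1.3431 = -2.6862, grad_y = 2*8*-1.1468 = -18.3492
  x_4 = -1.3431 - 0.02*-2.6862 = -1.2894
  y_4 = -1.1468 - 0.02*-18.3492 = -0.7798
Step 5: grad_x = 2*1*-1.2894 = -2.5788, grad_y = 2*8*-0.7798 = -12.4775
  x_5 = -1.2894 - 0.02*-2.5788 = -1.2378
  y_5 = -0.7798 - 0.02*-12.4775 = -0.5303
f(-1.2378, -0.5303) = 1*(-1.2378)^2 + 8*(-0.5303)^2 = 3.7819


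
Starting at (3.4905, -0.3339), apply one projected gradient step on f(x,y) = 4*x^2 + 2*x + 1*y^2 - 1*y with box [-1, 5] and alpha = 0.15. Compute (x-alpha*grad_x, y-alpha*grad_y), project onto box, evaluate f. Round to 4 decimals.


Step 1: Compute gradient at (3.4905, -0.3339).
grad_x = 2*4*3.4905 + 2 = 29.924
grad_y = 2*1*-0.3339 - 1 = -1.6678
Step 2: Gradient step.
x_raw = 3.4905 - 0.15*29.924 = -0.9981
y_raw = -0.3339 - 0.15*-1.6678 = -0.0837
Step 3: Project onto [-1, 5].
x_proj = clip(-0.9981) = -0.9981
y_proj = clip(-0.0837) = -0.0837
Step 4: Evaluate f.
f(-0.9981, -0.0837) = 2.0794


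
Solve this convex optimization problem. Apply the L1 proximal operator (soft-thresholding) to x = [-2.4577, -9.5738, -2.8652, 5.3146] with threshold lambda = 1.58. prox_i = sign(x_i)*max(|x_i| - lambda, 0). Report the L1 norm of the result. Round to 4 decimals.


Soft-thresholding with lambda = 1.58:
prox(-2.4577) = sign(-2.4577)*max(|-2.4577| - 1.58, 0) = -0.8777
prox(-9.5738) = sign(-9.5738)*max(|-9.5738| - 1.58, 0) = -7.9938
prox(-2.8652) = sign(-2.8652)*max(|-2.8652| - 1.58, 0) = -1.2852
prox(5.3146) = sign(5.3146)*max(|5.3146| - 1.58, 0) = 3.7346
prox(x) = [-0.8777, -7.9938, -1.2852, 3.7346]
||prox(x)||_1 = 0.8777 + 7.9938 + 1.2852 + 3.7346 = 13.8913


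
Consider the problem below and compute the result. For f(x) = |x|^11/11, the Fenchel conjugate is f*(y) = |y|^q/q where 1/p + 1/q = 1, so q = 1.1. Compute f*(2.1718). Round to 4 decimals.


The conjugate exponent q satisfies 1/p + 1/q = 1.
p = 11, so q = 11/(11 - 1) = 1.1
|y|^q = 2.1718^1.1 = 2.3469
f*(2.1718) = 2.3469 / 1.1 = 2.1336


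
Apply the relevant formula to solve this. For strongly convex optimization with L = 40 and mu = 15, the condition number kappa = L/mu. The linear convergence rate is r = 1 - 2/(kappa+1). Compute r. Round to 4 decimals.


Step 1: Compute the condition number.
kappa = L/mu = 40/15 = 2.6667
Step 2: Compute the convergence rate.
r = 1 - 2/(kappa + 1) = 1 - 2*mu/(L + mu) = (L - mu)/(L + mu) = 25/55 = 0.4545


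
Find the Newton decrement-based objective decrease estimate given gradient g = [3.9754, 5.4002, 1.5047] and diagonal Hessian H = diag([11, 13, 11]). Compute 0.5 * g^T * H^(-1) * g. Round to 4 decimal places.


Step 1: H is diagonal, so H^(-1) * g = [0.3614, 0.4154, 0.1368].
Step 2: g^T H^(-1) g = sum_i g_i^2 / H_ii
  = (3.9754)^2/11 + (5.4002)^2/13 + (1.5047)^2/11
  = 1.4367 + 2.2432 + 0.2058 = 3.8858
Step 3: Objective decrease = 0.5 * g^T H^(-1) g = 1.9429


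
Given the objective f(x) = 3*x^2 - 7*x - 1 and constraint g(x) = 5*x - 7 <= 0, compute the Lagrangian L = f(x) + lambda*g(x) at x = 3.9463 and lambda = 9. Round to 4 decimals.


Step 1: Evaluate f(x).
f(3.9463) = 3*3.9463^2 - 7*3.9463 - 1 = 18.0958
Step 2: Evaluate g(x).
g(3.9463) = 5*3.9463 - 7 = 12.7315
Step 3: Compute Lagrangian.
L = 18.0958 + 9*12.7315 = 132.6793


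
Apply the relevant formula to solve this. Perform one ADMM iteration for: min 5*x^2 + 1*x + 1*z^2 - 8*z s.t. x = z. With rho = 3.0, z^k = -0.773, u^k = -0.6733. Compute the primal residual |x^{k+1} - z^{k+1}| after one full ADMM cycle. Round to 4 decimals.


ADMM iteration with rho = 3.0, z^k = -0.773, u^k = -0.6733
Step 1: x-update.
Minimize 5*x^2 + 1*x + (3.0/2)*(x + 0.773 - 0.6733)^2
FOC: (2*5 + 3.0)*x = -1 + 3.0*(-0.773 + 0.6733)
x^{k+1} = -0.0999
Step 2: z-update.
Minimize 1*z^2 - 8*z + (3.0/2)*(-0.0999 - z - 0.6733)^2
FOC: (2*1 + 3.0)*z = 8 + 3.0*(-0.0999 - 0.6733)
z^{k+1} = 1.1361
Step 3: u-update.
u^{k+1} = -0.6733 - 0.0999 - 1.1361 = -1.9093
Step 4: Primal residual = |-0.0999 - 1.1361| = 1.236


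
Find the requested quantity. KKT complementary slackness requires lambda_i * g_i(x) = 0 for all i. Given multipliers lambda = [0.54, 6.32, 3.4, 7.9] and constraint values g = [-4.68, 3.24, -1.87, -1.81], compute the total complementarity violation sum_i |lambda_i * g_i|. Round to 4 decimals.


KKT complementary slackness check:
lambda_1 * g_1 = 0.54 * -4.68 = -2.5272
lambda_2 * g_2 = 6.32 * 3.24 = 20.4768
lambda_3 * g_3 = 3.4 * -1.87 = -6.358
lambda_4 * g_4 = 7.9 * -1.81 = -14.299
Total violation = 2.5272 + 20.4768 + 6.358 + 14.299 = 43.661
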